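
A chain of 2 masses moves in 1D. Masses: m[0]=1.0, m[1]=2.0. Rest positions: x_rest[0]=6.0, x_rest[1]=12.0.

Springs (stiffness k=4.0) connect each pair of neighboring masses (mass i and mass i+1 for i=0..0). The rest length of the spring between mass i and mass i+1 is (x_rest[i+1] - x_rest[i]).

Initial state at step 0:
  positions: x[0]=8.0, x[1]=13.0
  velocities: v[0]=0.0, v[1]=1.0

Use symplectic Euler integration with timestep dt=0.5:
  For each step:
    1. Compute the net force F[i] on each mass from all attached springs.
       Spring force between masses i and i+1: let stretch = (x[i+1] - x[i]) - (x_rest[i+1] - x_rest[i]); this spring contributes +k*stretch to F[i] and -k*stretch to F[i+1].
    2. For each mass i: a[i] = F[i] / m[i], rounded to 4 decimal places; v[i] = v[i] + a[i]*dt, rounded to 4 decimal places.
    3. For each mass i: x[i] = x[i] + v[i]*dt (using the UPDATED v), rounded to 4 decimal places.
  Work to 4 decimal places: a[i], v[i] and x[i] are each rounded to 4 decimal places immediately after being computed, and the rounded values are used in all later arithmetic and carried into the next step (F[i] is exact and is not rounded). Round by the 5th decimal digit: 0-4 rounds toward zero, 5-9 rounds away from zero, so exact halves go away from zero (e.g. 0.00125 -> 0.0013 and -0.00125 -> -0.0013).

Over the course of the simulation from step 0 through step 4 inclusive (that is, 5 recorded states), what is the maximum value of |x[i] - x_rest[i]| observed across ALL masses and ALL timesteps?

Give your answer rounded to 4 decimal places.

Step 0: x=[8.0000 13.0000] v=[0.0000 1.0000]
Step 1: x=[7.0000 14.0000] v=[-2.0000 2.0000]
Step 2: x=[7.0000 14.5000] v=[0.0000 1.0000]
Step 3: x=[8.5000 14.2500] v=[3.0000 -0.5000]
Step 4: x=[9.7500 14.1250] v=[2.5000 -0.2500]
Max displacement = 3.7500

Answer: 3.7500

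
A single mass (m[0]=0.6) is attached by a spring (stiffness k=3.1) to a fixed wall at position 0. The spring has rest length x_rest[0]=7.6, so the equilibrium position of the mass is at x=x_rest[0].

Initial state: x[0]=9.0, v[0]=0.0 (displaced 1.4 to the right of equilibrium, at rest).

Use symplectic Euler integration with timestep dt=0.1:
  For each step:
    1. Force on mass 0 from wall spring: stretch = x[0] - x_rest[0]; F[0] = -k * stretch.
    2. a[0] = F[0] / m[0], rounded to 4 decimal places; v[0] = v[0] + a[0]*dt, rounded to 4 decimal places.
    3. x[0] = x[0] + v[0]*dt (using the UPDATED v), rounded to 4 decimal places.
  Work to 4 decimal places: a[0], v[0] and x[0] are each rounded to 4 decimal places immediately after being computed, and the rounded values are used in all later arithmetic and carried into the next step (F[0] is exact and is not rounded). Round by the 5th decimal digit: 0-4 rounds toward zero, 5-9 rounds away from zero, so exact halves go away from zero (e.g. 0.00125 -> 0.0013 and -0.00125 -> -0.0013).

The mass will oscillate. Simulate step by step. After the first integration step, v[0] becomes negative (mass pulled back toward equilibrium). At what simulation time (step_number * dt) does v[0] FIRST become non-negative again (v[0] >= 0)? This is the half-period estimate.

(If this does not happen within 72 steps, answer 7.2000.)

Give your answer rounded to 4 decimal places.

Answer: 1.4000

Derivation:
Step 0: x=[9.0000] v=[0.0000]
Step 1: x=[8.9277] v=[-0.7233]
Step 2: x=[8.7868] v=[-1.4093]
Step 3: x=[8.5846] v=[-2.0225]
Step 4: x=[8.3315] v=[-2.5312]
Step 5: x=[8.0406] v=[-2.9091]
Step 6: x=[7.7269] v=[-3.1367]
Step 7: x=[7.4067] v=[-3.2023]
Step 8: x=[7.0965] v=[-3.1024]
Step 9: x=[6.8123] v=[-2.8423]
Step 10: x=[6.5688] v=[-2.4353]
Step 11: x=[6.3786] v=[-1.9025]
Step 12: x=[6.2515] v=[-1.2714]
Step 13: x=[6.1940] v=[-0.5747]
Step 14: x=[6.2092] v=[0.1517]
First v>=0 after going negative at step 14, time=1.4000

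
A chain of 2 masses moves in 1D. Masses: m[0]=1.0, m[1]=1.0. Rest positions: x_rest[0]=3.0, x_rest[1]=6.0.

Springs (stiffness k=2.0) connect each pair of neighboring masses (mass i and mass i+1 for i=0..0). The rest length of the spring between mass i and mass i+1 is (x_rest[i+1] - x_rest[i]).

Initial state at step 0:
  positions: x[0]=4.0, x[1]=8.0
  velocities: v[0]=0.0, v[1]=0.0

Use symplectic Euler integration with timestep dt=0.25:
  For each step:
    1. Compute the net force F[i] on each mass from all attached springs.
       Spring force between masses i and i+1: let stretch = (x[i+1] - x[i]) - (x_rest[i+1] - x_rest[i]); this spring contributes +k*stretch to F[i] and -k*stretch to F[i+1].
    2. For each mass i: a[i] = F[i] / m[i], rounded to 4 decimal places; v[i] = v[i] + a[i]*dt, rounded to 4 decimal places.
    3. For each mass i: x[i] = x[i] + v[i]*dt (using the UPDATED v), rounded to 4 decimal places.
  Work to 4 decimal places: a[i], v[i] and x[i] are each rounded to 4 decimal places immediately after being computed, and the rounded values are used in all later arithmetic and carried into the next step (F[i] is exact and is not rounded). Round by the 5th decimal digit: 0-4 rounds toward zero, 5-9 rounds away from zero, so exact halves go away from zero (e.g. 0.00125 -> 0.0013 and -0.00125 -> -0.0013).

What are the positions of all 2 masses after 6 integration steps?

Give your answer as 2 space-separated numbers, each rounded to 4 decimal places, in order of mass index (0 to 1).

Answer: 5.0113 6.9890

Derivation:
Step 0: x=[4.0000 8.0000] v=[0.0000 0.0000]
Step 1: x=[4.1250 7.8750] v=[0.5000 -0.5000]
Step 2: x=[4.3438 7.6563] v=[0.8750 -0.8750]
Step 3: x=[4.6016 7.3985] v=[1.0313 -1.0313]
Step 4: x=[4.8341 7.1661] v=[0.9298 -0.9298]
Step 5: x=[4.9831 7.0172] v=[0.5958 -0.5958]
Step 6: x=[5.0113 6.9890] v=[0.1129 -0.1129]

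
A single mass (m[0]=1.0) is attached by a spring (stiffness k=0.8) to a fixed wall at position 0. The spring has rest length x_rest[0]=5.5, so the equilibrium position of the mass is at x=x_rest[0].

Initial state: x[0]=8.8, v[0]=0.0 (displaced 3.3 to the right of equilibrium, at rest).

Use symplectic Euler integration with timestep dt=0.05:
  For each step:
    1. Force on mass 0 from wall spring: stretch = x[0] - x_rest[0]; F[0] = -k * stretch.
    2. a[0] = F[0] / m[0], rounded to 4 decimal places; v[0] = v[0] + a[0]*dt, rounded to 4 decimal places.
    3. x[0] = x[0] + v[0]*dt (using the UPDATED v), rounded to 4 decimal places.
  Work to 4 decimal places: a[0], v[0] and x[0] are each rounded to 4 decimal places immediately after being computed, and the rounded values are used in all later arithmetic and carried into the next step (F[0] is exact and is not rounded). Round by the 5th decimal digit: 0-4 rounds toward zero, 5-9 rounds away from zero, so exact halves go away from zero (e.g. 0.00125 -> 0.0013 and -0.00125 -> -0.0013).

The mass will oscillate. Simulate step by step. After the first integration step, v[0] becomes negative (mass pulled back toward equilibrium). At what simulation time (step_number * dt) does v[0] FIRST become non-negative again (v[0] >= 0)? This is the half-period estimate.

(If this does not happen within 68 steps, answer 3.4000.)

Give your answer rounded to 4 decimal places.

Answer: 3.4000

Derivation:
Step 0: x=[8.8000] v=[0.0000]
Step 1: x=[8.7934] v=[-0.1320]
Step 2: x=[8.7802] v=[-0.2637]
Step 3: x=[8.7605] v=[-0.3949]
Step 4: x=[8.7342] v=[-0.5253]
Step 5: x=[8.7015] v=[-0.6547]
Step 6: x=[8.6624] v=[-0.7828]
Step 7: x=[8.6169] v=[-0.9093]
Step 8: x=[8.5652] v=[-1.0340]
Step 9: x=[8.5074] v=[-1.1566]
Step 10: x=[8.4436] v=[-1.2769]
Step 11: x=[8.3739] v=[-1.3946]
Step 12: x=[8.2984] v=[-1.5096]
Step 13: x=[8.2173] v=[-1.6215]
Step 14: x=[8.1308] v=[-1.7302]
Step 15: x=[8.0390] v=[-1.8354]
Step 16: x=[7.9422] v=[-1.9370]
Step 17: x=[7.8405] v=[-2.0347]
Step 18: x=[7.7341] v=[-2.1283]
Step 19: x=[7.6232] v=[-2.2177]
Step 20: x=[7.5081] v=[-2.3026]
Step 21: x=[7.3890] v=[-2.3829]
Step 22: x=[7.2661] v=[-2.4585]
Step 23: x=[7.1396] v=[-2.5291]
Step 24: x=[7.0099] v=[-2.5947]
Step 25: x=[6.8771] v=[-2.6551]
Step 26: x=[6.7416] v=[-2.7102]
Step 27: x=[6.6036] v=[-2.7599]
Step 28: x=[6.4634] v=[-2.8040]
Step 29: x=[6.3213] v=[-2.8425]
Step 30: x=[6.1775] v=[-2.8754]
Step 31: x=[6.0324] v=[-2.9025]
Step 32: x=[5.8862] v=[-2.9238]
Step 33: x=[5.7392] v=[-2.9393]
Step 34: x=[5.5918] v=[-2.9489]
Step 35: x=[5.4442] v=[-2.9526]
Step 36: x=[5.2967] v=[-2.9504]
Step 37: x=[5.1496] v=[-2.9423]
Step 38: x=[5.0032] v=[-2.9283]
Step 39: x=[4.8578] v=[-2.9084]
Step 40: x=[4.7137] v=[-2.8827]
Step 41: x=[4.5711] v=[-2.8513]
Step 42: x=[4.4304] v=[-2.8141]
Step 43: x=[4.2918] v=[-2.7713]
Step 44: x=[4.1557] v=[-2.7230]
Step 45: x=[4.0222] v=[-2.6692]
Step 46: x=[3.8917] v=[-2.6101]
Step 47: x=[3.7644] v=[-2.5458]
Step 48: x=[3.6406] v=[-2.4764]
Step 49: x=[3.5205] v=[-2.4020]
Step 50: x=[3.4044] v=[-2.3228]
Step 51: x=[3.2925] v=[-2.2390]
Step 52: x=[3.1850] v=[-2.1507]
Step 53: x=[3.0821] v=[-2.0581]
Step 54: x=[2.9840] v=[-1.9614]
Step 55: x=[2.8910] v=[-1.8608]
Step 56: x=[2.8032] v=[-1.7564]
Step 57: x=[2.7208] v=[-1.6485]
Step 58: x=[2.6439] v=[-1.5373]
Step 59: x=[2.5727] v=[-1.4231]
Step 60: x=[2.5074] v=[-1.3060]
Step 61: x=[2.4481] v=[-1.1863]
Step 62: x=[2.3949] v=[-1.0642]
Step 63: x=[2.3479] v=[-0.9400]
Step 64: x=[2.3072] v=[-0.8139]
Step 65: x=[2.2729] v=[-0.6862]
Step 66: x=[2.2450] v=[-0.5571]
Step 67: x=[2.2237] v=[-0.4269]
Step 68: x=[2.2089] v=[-0.2959]
v[0] did not become non-negative within 68 steps; using fallback time=3.4000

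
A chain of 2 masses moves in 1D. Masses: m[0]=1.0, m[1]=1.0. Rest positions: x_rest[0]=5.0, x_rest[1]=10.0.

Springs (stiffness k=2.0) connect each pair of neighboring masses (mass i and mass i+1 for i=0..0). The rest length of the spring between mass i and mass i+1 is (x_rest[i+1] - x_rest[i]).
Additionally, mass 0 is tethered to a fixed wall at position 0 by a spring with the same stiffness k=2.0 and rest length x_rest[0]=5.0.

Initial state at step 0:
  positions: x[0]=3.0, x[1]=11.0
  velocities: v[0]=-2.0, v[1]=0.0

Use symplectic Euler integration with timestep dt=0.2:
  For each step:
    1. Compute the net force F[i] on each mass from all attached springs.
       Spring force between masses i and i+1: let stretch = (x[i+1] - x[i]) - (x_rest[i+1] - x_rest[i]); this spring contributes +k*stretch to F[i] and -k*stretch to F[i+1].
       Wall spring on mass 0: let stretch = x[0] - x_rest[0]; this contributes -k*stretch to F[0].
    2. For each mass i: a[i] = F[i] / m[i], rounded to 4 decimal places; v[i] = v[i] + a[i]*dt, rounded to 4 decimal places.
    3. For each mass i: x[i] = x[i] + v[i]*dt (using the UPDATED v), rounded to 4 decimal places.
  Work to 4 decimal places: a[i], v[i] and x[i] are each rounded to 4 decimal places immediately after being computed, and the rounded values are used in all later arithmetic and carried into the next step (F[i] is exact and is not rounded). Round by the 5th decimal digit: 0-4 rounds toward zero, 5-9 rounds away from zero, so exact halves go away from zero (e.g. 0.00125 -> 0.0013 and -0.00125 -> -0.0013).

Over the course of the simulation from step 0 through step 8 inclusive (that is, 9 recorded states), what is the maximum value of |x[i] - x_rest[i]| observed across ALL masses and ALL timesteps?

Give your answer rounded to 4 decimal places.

Answer: 2.1878

Derivation:
Step 0: x=[3.0000 11.0000] v=[-2.0000 0.0000]
Step 1: x=[3.0000 10.7600] v=[0.0000 -1.2000]
Step 2: x=[3.3808 10.2992] v=[1.9040 -2.3040]
Step 3: x=[4.0446 9.6849] v=[3.3190 -3.0714]
Step 4: x=[4.8361 9.0194] v=[3.9573 -3.3275]
Step 5: x=[5.5753 8.4192] v=[3.6962 -3.0008]
Step 6: x=[6.0960 7.9915] v=[2.6036 -2.1384]
Step 7: x=[6.2807 7.8122] v=[0.9234 -0.8966]
Step 8: x=[6.0854 7.9104] v=[-0.9763 0.4908]
Max displacement = 2.1878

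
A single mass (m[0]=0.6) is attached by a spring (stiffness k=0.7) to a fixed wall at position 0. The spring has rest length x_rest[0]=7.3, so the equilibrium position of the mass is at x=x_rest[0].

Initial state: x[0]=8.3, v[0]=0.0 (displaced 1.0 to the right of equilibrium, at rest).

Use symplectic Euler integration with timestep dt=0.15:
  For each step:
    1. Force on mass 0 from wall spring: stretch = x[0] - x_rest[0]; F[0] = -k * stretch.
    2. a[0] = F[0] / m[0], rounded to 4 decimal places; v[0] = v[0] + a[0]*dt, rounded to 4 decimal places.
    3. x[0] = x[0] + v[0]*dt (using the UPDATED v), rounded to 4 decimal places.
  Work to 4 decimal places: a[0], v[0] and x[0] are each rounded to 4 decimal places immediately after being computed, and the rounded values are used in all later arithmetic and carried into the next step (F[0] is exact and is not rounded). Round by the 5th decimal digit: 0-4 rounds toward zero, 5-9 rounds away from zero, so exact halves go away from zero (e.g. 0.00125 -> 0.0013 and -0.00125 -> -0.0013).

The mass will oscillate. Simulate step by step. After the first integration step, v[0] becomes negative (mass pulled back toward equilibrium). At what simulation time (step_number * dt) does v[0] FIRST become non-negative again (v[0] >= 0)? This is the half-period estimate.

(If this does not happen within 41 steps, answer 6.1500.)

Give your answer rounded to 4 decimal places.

Step 0: x=[8.3000] v=[0.0000]
Step 1: x=[8.2738] v=[-0.1750]
Step 2: x=[8.2220] v=[-0.3454]
Step 3: x=[8.1460] v=[-0.5068]
Step 4: x=[8.0478] v=[-0.6549]
Step 5: x=[7.9299] v=[-0.7858]
Step 6: x=[7.7955] v=[-0.8960]
Step 7: x=[7.6481] v=[-0.9827]
Step 8: x=[7.4916] v=[-1.0436]
Step 9: x=[7.3300] v=[-1.0771]
Step 10: x=[7.1676] v=[-1.0824]
Step 11: x=[7.0087] v=[-1.0592]
Step 12: x=[6.8575] v=[-1.0082]
Step 13: x=[6.7179] v=[-0.9308]
Step 14: x=[6.5936] v=[-0.8289]
Step 15: x=[6.4878] v=[-0.7053]
Step 16: x=[6.4033] v=[-0.5632]
Step 17: x=[6.3424] v=[-0.4063]
Step 18: x=[6.3066] v=[-0.2387]
Step 19: x=[6.2969] v=[-0.0649]
Step 20: x=[6.3135] v=[0.1106]
First v>=0 after going negative at step 20, time=3.0000

Answer: 3.0000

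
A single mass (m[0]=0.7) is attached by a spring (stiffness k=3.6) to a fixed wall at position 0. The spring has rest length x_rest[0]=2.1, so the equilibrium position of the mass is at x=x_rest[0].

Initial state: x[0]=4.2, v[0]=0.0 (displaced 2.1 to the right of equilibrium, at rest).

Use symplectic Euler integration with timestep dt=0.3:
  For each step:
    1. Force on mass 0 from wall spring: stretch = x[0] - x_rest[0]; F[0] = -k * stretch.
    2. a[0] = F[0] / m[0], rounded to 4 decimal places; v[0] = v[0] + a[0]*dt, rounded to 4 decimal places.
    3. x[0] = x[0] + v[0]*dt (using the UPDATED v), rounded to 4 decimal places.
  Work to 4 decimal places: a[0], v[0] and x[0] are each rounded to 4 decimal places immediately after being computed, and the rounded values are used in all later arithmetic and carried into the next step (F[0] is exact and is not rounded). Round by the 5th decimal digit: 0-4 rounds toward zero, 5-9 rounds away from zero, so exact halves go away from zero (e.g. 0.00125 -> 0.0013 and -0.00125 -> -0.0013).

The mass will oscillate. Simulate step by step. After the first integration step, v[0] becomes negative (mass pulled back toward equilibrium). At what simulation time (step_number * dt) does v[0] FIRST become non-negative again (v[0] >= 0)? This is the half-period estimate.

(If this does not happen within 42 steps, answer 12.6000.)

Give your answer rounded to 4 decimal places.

Step 0: x=[4.2000] v=[0.0000]
Step 1: x=[3.2280] v=[-3.2400]
Step 2: x=[1.7339] v=[-4.9803]
Step 3: x=[0.4093] v=[-4.4155]
Step 4: x=[-0.1328] v=[-1.8070]
Step 5: x=[0.3586] v=[1.6379]
First v>=0 after going negative at step 5, time=1.5000

Answer: 1.5000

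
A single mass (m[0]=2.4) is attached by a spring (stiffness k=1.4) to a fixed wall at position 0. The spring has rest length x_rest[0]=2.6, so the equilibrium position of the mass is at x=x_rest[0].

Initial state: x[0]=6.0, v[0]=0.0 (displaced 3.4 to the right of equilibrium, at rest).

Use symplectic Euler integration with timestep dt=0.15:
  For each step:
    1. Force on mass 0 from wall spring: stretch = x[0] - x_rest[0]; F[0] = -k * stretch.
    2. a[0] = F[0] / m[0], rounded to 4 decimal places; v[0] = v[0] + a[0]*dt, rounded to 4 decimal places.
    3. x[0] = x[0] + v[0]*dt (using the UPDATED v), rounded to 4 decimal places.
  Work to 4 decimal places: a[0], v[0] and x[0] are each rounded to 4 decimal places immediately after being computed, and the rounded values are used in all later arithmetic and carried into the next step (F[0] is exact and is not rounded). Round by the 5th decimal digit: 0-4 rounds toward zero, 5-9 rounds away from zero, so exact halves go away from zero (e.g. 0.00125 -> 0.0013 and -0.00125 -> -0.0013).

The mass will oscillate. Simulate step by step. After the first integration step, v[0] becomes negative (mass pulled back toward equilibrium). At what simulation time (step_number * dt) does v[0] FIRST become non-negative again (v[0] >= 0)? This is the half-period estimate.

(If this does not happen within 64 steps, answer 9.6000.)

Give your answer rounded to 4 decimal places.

Answer: 4.2000

Derivation:
Step 0: x=[6.0000] v=[0.0000]
Step 1: x=[5.9554] v=[-0.2975]
Step 2: x=[5.8667] v=[-0.5911]
Step 3: x=[5.7352] v=[-0.8769]
Step 4: x=[5.5625] v=[-1.1512]
Step 5: x=[5.3509] v=[-1.4104]
Step 6: x=[5.1032] v=[-1.6511]
Step 7: x=[4.8227] v=[-1.8701]
Step 8: x=[4.5130] v=[-2.0646]
Step 9: x=[4.1782] v=[-2.2320]
Step 10: x=[3.8227] v=[-2.3701]
Step 11: x=[3.4511] v=[-2.4771]
Step 12: x=[3.0684] v=[-2.5516]
Step 13: x=[2.6795] v=[-2.5926]
Step 14: x=[2.2896] v=[-2.5996]
Step 15: x=[1.9037] v=[-2.5724]
Step 16: x=[1.5270] v=[-2.5115]
Step 17: x=[1.1644] v=[-2.4176]
Step 18: x=[0.8206] v=[-2.2920]
Step 19: x=[0.5002] v=[-2.1363]
Step 20: x=[0.2073] v=[-1.9526]
Step 21: x=[-0.0542] v=[-1.7432]
Step 22: x=[-0.2809] v=[-1.5110]
Step 23: x=[-0.4697] v=[-1.2589]
Step 24: x=[-0.6182] v=[-0.9903]
Step 25: x=[-0.7245] v=[-0.7087]
Step 26: x=[-0.7872] v=[-0.4178]
Step 27: x=[-0.8054] v=[-0.1214]
Step 28: x=[-0.7789] v=[0.1766]
First v>=0 after going negative at step 28, time=4.2000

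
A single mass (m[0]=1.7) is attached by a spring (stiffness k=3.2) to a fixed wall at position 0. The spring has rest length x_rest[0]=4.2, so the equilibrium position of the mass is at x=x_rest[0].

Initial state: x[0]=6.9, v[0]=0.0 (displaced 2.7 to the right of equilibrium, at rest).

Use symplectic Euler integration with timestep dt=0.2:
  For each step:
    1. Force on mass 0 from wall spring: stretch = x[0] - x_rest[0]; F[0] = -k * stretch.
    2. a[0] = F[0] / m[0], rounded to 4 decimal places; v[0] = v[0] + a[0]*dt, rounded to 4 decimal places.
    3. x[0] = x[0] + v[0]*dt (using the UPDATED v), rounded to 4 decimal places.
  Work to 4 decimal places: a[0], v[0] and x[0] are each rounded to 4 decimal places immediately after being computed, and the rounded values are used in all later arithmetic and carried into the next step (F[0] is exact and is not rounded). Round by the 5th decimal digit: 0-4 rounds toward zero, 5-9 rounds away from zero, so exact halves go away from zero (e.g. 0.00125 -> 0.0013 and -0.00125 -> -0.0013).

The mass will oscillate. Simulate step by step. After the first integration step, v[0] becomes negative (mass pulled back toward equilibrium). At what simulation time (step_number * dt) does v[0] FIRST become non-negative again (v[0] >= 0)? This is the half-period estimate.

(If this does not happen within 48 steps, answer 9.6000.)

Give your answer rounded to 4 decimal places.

Answer: 2.4000

Derivation:
Step 0: x=[6.9000] v=[0.0000]
Step 1: x=[6.6967] v=[-1.0165]
Step 2: x=[6.3054] v=[-1.9564]
Step 3: x=[5.7556] v=[-2.7490]
Step 4: x=[5.0887] v=[-3.3346]
Step 5: x=[4.3549] v=[-3.6692]
Step 6: x=[3.6094] v=[-3.7275]
Step 7: x=[2.9084] v=[-3.5052]
Step 8: x=[2.3046] v=[-3.0190]
Step 9: x=[1.8435] v=[-2.3054]
Step 10: x=[1.5599] v=[-1.4182]
Step 11: x=[1.4750] v=[-0.4243]
Step 12: x=[1.5953] v=[0.6016]
First v>=0 after going negative at step 12, time=2.4000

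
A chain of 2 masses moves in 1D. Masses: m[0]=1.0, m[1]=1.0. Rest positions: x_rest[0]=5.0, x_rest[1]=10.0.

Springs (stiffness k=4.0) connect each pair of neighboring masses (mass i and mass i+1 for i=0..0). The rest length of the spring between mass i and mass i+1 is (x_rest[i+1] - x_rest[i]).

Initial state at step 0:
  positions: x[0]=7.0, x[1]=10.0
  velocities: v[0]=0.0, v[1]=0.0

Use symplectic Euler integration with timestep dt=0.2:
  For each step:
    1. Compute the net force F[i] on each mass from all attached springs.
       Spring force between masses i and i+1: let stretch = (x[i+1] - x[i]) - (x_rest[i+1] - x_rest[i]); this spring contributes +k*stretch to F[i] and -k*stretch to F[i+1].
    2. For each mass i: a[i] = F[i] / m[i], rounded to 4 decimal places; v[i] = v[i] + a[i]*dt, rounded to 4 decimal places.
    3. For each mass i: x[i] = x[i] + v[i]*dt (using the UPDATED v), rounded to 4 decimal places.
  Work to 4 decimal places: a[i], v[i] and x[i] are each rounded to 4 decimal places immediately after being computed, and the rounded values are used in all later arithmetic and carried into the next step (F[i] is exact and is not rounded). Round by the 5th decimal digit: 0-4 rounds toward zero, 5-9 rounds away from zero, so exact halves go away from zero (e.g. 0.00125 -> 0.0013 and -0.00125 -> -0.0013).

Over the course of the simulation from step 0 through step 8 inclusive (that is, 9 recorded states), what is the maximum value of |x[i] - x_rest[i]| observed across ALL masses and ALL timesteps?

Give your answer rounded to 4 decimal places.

Step 0: x=[7.0000 10.0000] v=[0.0000 0.0000]
Step 1: x=[6.6800 10.3200] v=[-1.6000 1.6000]
Step 2: x=[6.1424 10.8576] v=[-2.6880 2.6880]
Step 3: x=[5.5592 11.4408] v=[-2.9158 2.9158]
Step 4: x=[5.1171 11.8829] v=[-2.2105 2.2105]
Step 5: x=[4.9575 12.0425] v=[-0.7979 0.7979]
Step 6: x=[5.1315 11.8685] v=[0.8701 -0.8701]
Step 7: x=[5.5834 11.4166] v=[2.2597 -2.2597]
Step 8: x=[6.1687 10.8313] v=[2.9263 -2.9263]
Max displacement = 2.0425

Answer: 2.0425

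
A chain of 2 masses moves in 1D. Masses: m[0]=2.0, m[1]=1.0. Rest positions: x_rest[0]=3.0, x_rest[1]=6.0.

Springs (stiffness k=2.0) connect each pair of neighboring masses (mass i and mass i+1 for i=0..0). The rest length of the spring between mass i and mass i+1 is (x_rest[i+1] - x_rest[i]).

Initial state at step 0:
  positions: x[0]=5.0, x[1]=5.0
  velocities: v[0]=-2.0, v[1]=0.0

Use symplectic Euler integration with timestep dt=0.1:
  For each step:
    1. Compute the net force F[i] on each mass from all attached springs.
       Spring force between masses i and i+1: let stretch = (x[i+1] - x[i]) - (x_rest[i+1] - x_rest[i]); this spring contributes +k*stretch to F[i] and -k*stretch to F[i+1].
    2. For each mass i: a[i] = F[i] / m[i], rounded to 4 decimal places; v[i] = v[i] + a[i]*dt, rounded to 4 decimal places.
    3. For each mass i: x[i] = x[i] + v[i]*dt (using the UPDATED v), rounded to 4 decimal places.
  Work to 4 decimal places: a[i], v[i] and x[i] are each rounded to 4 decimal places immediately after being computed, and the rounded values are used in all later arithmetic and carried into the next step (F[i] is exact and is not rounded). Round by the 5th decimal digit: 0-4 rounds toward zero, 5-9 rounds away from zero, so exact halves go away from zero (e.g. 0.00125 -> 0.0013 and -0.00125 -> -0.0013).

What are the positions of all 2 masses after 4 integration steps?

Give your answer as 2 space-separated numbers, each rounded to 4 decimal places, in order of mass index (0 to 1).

Answer: 3.9329 5.5341

Derivation:
Step 0: x=[5.0000 5.0000] v=[-2.0000 0.0000]
Step 1: x=[4.7700 5.0600] v=[-2.3000 0.6000]
Step 2: x=[4.5129 5.1742] v=[-2.5710 1.1420]
Step 3: x=[4.2324 5.3352] v=[-2.8049 1.6097]
Step 4: x=[3.9329 5.5341] v=[-2.9946 1.9891]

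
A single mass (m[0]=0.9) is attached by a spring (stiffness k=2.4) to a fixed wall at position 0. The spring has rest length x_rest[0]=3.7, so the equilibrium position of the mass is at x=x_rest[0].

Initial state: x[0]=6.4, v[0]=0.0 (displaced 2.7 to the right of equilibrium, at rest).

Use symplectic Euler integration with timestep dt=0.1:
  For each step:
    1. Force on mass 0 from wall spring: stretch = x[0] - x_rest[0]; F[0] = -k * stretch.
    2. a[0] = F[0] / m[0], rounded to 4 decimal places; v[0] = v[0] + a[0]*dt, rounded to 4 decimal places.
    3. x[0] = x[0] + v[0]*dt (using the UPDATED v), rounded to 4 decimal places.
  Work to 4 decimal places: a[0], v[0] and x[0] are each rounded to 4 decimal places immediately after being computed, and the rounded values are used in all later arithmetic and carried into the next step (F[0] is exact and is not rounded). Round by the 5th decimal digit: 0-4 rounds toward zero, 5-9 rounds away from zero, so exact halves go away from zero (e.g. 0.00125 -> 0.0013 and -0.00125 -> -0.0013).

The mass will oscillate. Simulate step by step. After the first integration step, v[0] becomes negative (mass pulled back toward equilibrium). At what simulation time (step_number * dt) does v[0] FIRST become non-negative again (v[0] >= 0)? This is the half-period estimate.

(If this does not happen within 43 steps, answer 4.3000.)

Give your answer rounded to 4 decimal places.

Step 0: x=[6.4000] v=[0.0000]
Step 1: x=[6.3280] v=[-0.7200]
Step 2: x=[6.1859] v=[-1.4208]
Step 3: x=[5.9775] v=[-2.0837]
Step 4: x=[5.7084] v=[-2.6910]
Step 5: x=[5.3857] v=[-3.2266]
Step 6: x=[5.0181] v=[-3.6761]
Step 7: x=[4.6153] v=[-4.0276]
Step 8: x=[4.1881] v=[-4.2717]
Step 9: x=[3.7479] v=[-4.4019]
Step 10: x=[3.3064] v=[-4.4147]
Step 11: x=[2.8754] v=[-4.3097]
Step 12: x=[2.4664] v=[-4.0898]
Step 13: x=[2.0903] v=[-3.7608]
Step 14: x=[1.7571] v=[-3.3316]
Step 15: x=[1.4758] v=[-2.8135]
Step 16: x=[1.2538] v=[-2.2204]
Step 17: x=[1.0970] v=[-1.5681]
Step 18: x=[1.0096] v=[-0.8740]
Step 19: x=[0.9939] v=[-0.1566]
Step 20: x=[1.0504] v=[0.5650]
First v>=0 after going negative at step 20, time=2.0000

Answer: 2.0000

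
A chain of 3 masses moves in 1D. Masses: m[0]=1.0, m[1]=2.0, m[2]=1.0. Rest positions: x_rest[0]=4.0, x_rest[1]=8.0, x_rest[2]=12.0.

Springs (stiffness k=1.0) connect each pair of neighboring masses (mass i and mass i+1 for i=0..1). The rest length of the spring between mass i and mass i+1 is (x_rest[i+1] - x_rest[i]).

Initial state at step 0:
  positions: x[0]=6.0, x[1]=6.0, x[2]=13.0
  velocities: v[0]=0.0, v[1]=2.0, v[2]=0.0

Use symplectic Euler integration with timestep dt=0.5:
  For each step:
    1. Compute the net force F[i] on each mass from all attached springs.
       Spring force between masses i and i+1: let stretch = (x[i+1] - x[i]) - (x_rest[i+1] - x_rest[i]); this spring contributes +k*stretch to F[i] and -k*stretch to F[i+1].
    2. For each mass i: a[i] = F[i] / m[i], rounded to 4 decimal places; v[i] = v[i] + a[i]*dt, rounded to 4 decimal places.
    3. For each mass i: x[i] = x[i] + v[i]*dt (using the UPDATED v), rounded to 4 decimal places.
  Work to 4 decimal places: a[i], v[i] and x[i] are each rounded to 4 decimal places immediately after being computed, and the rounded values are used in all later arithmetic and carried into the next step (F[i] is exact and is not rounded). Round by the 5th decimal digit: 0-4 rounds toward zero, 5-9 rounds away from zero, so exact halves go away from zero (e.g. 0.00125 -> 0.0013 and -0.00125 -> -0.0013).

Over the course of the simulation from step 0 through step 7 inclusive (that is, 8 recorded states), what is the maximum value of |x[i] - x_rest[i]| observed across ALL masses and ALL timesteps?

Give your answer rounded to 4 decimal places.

Answer: 5.5895

Derivation:
Step 0: x=[6.0000 6.0000 13.0000] v=[0.0000 2.0000 0.0000]
Step 1: x=[5.0000 7.8750 12.2500] v=[-2.0000 3.7500 -1.5000]
Step 2: x=[3.7188 9.9375 11.4063] v=[-2.5625 4.1250 -1.6875]
Step 3: x=[2.9922 11.4063 11.1954] v=[-1.4532 2.9375 -0.4219]
Step 4: x=[3.3692 11.7970 12.0372] v=[0.7539 0.7813 1.6836]
Step 5: x=[4.8531 11.1642 13.8190] v=[2.9678 -1.2656 3.5635]
Step 6: x=[6.9148 10.0744 15.9371] v=[4.1234 -2.1797 4.2361]
Step 7: x=[8.7664 9.3225 17.5895] v=[3.7032 -1.5039 3.3048]
Max displacement = 5.5895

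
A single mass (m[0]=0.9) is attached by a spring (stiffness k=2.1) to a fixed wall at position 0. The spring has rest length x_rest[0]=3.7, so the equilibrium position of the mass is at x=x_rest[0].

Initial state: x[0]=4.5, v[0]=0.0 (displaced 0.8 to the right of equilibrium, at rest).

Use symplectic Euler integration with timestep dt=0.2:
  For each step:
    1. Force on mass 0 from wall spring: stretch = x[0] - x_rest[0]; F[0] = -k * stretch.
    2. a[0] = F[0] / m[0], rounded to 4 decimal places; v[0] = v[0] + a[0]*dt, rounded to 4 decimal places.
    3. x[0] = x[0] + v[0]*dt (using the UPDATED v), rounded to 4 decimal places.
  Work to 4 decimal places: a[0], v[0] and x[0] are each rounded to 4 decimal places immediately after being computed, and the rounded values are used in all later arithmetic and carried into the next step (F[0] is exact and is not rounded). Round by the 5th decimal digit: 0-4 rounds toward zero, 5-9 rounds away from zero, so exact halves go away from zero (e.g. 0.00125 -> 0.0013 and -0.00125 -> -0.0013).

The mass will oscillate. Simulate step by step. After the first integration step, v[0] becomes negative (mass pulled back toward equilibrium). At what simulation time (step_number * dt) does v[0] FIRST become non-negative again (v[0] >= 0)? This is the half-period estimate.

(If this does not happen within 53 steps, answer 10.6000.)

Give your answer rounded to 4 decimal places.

Answer: 2.2000

Derivation:
Step 0: x=[4.5000] v=[0.0000]
Step 1: x=[4.4253] v=[-0.3733]
Step 2: x=[4.2829] v=[-0.7118]
Step 3: x=[4.0861] v=[-0.9838]
Step 4: x=[3.8533] v=[-1.1640]
Step 5: x=[3.6062] v=[-1.2355]
Step 6: x=[3.3679] v=[-1.1917]
Step 7: x=[3.1606] v=[-1.0367]
Step 8: x=[3.0036] v=[-0.7850]
Step 9: x=[2.9116] v=[-0.4600]
Step 10: x=[2.8932] v=[-0.0921]
Step 11: x=[2.9501] v=[0.2844]
First v>=0 after going negative at step 11, time=2.2000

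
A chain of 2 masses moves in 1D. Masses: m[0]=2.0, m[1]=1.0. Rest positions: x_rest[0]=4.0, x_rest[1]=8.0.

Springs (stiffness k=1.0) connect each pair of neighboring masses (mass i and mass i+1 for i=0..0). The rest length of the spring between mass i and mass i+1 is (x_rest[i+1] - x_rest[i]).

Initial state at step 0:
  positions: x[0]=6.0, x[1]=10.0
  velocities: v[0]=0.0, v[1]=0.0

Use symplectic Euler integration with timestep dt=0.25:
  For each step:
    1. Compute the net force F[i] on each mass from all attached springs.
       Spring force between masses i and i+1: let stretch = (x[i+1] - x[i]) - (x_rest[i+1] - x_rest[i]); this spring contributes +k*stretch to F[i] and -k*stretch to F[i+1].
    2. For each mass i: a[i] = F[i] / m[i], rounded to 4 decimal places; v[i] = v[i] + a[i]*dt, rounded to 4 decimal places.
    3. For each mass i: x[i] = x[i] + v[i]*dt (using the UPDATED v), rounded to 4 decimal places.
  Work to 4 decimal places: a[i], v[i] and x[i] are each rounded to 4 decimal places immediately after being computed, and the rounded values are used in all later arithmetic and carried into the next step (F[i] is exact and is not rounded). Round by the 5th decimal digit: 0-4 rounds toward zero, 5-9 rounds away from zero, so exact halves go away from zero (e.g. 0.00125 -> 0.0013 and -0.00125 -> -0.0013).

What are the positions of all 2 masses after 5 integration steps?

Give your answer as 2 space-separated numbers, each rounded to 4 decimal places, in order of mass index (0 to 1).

Answer: 6.0000 10.0000

Derivation:
Step 0: x=[6.0000 10.0000] v=[0.0000 0.0000]
Step 1: x=[6.0000 10.0000] v=[0.0000 0.0000]
Step 2: x=[6.0000 10.0000] v=[0.0000 0.0000]
Step 3: x=[6.0000 10.0000] v=[0.0000 0.0000]
Step 4: x=[6.0000 10.0000] v=[0.0000 0.0000]
Step 5: x=[6.0000 10.0000] v=[0.0000 0.0000]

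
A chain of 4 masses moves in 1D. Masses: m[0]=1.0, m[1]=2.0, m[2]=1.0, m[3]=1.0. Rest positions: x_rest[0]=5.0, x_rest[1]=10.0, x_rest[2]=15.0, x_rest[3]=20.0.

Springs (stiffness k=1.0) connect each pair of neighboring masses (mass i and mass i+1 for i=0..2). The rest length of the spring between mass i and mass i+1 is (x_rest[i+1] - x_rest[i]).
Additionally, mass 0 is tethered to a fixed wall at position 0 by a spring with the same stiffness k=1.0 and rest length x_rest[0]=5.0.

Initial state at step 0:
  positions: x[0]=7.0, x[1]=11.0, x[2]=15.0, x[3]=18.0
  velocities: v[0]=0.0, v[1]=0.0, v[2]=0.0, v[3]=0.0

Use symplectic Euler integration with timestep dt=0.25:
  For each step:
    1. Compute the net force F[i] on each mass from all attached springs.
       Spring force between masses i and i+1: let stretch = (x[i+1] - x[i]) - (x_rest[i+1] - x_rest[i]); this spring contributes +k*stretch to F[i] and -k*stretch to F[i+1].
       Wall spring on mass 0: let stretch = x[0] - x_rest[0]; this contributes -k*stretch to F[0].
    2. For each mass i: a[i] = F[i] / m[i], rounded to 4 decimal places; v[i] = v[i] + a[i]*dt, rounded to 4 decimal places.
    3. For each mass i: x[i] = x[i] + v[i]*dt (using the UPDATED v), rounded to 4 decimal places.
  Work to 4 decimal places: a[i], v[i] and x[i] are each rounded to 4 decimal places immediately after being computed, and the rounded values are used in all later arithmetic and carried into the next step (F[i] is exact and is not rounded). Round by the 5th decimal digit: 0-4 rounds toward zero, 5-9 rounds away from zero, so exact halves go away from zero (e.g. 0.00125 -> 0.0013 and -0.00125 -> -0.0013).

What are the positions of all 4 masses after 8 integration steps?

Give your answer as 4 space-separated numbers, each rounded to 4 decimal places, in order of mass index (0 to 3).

Step 0: x=[7.0000 11.0000 15.0000 18.0000] v=[0.0000 0.0000 0.0000 0.0000]
Step 1: x=[6.8125 11.0000 14.9375 18.1250] v=[-0.7500 0.0000 -0.2500 0.5000]
Step 2: x=[6.4609 10.9922 14.8281 18.3633] v=[-1.4063 -0.0313 -0.4375 0.9531]
Step 3: x=[5.9887 10.9627 14.6999 18.6931] v=[-1.8887 -0.1182 -0.5127 1.3193]
Step 4: x=[5.4531 10.8945 14.5877 19.0859] v=[-2.1424 -0.2728 -0.4487 1.5710]
Step 5: x=[4.9168 10.7717 14.5258 19.5100] v=[-2.1453 -0.4913 -0.2475 1.6965]
Step 6: x=[4.4391 10.5832 14.5408 19.9351] v=[-1.9108 -0.7539 0.0600 1.7005]
Step 7: x=[4.0680 10.3264 14.6456 20.3356] v=[-1.4846 -1.0272 0.4192 1.6019]
Step 8: x=[3.8338 10.0090 14.8361 20.6930] v=[-0.9370 -1.2696 0.7619 1.4294]

Answer: 3.8338 10.0090 14.8361 20.6930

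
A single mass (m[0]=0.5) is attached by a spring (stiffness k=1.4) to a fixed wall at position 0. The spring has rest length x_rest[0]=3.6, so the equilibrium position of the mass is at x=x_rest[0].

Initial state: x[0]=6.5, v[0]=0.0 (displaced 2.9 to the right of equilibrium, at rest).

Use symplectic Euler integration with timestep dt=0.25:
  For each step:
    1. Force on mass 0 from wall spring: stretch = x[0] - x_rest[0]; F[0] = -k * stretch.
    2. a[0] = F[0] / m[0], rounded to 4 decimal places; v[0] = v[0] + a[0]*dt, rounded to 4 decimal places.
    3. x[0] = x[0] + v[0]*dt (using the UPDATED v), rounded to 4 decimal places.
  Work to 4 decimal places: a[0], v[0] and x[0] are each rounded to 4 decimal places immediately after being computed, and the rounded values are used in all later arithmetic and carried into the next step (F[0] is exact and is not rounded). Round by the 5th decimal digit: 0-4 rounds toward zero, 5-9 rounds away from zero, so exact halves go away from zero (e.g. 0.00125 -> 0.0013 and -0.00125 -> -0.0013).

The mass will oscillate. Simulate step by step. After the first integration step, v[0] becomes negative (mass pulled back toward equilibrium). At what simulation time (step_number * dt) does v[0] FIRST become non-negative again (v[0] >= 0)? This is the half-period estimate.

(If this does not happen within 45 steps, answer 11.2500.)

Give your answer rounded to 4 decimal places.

Answer: 2.0000

Derivation:
Step 0: x=[6.5000] v=[0.0000]
Step 1: x=[5.9925] v=[-2.0300]
Step 2: x=[5.0663] v=[-3.7048]
Step 3: x=[3.8835] v=[-4.7312]
Step 4: x=[2.6511] v=[-4.9297]
Step 5: x=[1.5847] v=[-4.2655]
Step 6: x=[0.8710] v=[-2.8548]
Step 7: x=[0.6349] v=[-0.9445]
Step 8: x=[0.9177] v=[1.1311]
First v>=0 after going negative at step 8, time=2.0000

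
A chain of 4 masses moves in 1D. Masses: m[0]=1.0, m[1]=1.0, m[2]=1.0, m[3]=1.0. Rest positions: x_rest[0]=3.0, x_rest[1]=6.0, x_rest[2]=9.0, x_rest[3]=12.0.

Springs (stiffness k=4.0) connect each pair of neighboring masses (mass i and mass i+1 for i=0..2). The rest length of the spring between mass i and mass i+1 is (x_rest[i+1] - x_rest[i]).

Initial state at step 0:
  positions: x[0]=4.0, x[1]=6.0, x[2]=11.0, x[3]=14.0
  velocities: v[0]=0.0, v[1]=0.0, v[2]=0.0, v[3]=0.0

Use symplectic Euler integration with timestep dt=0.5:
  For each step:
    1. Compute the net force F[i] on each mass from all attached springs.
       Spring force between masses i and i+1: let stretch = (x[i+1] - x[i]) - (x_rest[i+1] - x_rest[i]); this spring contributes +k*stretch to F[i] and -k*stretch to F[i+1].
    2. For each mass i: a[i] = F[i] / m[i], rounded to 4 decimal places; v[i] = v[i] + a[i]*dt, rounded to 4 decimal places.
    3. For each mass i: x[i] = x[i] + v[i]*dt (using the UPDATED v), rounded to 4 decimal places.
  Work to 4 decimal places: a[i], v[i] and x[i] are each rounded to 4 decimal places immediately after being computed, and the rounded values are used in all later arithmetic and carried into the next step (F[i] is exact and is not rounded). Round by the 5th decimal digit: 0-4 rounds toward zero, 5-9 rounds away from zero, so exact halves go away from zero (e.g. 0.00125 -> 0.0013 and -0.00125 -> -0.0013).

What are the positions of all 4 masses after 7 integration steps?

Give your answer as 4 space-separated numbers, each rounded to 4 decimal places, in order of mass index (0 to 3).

Step 0: x=[4.0000 6.0000 11.0000 14.0000] v=[0.0000 0.0000 0.0000 0.0000]
Step 1: x=[3.0000 9.0000 9.0000 14.0000] v=[-2.0000 6.0000 -4.0000 0.0000]
Step 2: x=[5.0000 6.0000 12.0000 12.0000] v=[4.0000 -6.0000 6.0000 -4.0000]
Step 3: x=[5.0000 8.0000 9.0000 13.0000] v=[0.0000 4.0000 -6.0000 2.0000]
Step 4: x=[5.0000 8.0000 9.0000 13.0000] v=[0.0000 0.0000 0.0000 0.0000]
Step 5: x=[5.0000 6.0000 12.0000 12.0000] v=[0.0000 -4.0000 6.0000 -2.0000]
Step 6: x=[3.0000 9.0000 9.0000 14.0000] v=[-4.0000 6.0000 -6.0000 4.0000]
Step 7: x=[4.0000 6.0000 11.0000 14.0000] v=[2.0000 -6.0000 4.0000 0.0000]

Answer: 4.0000 6.0000 11.0000 14.0000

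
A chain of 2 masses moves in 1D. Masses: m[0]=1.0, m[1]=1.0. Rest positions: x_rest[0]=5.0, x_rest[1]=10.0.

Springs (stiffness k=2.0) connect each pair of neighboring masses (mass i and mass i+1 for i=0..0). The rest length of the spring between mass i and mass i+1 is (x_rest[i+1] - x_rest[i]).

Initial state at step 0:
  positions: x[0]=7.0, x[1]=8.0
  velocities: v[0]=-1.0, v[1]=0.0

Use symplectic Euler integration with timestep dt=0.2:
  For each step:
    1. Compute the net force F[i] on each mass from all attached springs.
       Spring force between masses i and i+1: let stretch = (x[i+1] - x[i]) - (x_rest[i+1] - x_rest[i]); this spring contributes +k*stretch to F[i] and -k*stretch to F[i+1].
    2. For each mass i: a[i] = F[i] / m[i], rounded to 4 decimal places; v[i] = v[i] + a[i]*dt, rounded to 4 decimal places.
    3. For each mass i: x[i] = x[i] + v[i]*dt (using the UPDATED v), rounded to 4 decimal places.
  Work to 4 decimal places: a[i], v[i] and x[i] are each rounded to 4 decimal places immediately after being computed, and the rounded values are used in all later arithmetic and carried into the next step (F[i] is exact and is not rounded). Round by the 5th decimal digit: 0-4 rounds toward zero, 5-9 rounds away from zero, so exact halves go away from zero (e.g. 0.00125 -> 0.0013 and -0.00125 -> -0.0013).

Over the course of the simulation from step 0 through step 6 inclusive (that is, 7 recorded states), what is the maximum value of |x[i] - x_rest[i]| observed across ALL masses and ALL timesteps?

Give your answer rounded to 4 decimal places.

Step 0: x=[7.0000 8.0000] v=[-1.0000 0.0000]
Step 1: x=[6.4800 8.3200] v=[-2.6000 1.6000]
Step 2: x=[5.7072 8.8928] v=[-3.8640 2.8640]
Step 3: x=[4.7892 9.6108] v=[-4.5898 3.5898]
Step 4: x=[3.8570 10.3430] v=[-4.6612 3.6612]
Step 5: x=[3.0436 10.9564] v=[-4.0668 3.0668]
Step 6: x=[2.4633 11.3367] v=[-2.9017 1.9017]
Max displacement = 2.5367

Answer: 2.5367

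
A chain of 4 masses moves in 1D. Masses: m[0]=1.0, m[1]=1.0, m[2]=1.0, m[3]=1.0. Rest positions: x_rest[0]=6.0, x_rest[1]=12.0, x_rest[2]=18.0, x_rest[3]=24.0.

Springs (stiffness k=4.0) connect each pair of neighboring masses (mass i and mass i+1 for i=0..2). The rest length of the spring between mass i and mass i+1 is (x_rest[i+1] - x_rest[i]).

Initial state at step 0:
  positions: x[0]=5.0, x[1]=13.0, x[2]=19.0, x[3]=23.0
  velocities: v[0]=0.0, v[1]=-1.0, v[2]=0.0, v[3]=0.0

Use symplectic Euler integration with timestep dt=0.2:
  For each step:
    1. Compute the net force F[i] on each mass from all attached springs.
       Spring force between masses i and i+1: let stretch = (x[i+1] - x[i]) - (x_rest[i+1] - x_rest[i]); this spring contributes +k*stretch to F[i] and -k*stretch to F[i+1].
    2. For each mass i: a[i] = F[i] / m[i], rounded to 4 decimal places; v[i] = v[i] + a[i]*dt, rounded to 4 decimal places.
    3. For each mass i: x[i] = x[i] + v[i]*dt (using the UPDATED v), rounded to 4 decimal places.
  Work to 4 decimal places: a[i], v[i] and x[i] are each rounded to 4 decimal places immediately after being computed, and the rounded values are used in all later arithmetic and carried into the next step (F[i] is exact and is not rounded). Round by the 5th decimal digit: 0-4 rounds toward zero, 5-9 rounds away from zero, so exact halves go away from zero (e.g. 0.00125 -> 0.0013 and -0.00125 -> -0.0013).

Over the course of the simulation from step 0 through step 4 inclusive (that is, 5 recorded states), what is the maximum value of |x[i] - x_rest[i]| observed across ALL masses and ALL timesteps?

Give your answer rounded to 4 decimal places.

Answer: 1.2117

Derivation:
Step 0: x=[5.0000 13.0000 19.0000 23.0000] v=[0.0000 -1.0000 0.0000 0.0000]
Step 1: x=[5.3200 12.4800 18.6800 23.3200] v=[1.6000 -2.6000 -1.6000 1.6000]
Step 2: x=[5.8256 11.8064 18.1104 23.8576] v=[2.5280 -3.3680 -2.8480 2.6880]
Step 3: x=[6.3281 11.1845 17.4517 24.4356] v=[2.5126 -3.1094 -3.2934 2.8902]
Step 4: x=[6.6476 10.7883 16.9077 24.8562] v=[1.5977 -1.9808 -2.7200 2.1031]
Max displacement = 1.2117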